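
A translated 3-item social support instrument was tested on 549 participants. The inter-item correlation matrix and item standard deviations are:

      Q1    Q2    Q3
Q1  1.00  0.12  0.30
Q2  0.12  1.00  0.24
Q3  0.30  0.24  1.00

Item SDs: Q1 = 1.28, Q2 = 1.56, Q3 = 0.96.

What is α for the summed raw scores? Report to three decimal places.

Σσ²ᵢ = 1.28² + 1.56² + 0.96² = 4.9936
Covariances σ_ij = r_ij · s_i · s_j:
  σ(Q1,Q2) = 0.12 × 1.28 × 1.56 = 0.2396
  σ(Q1,Q3) = 0.30 × 1.28 × 0.96 = 0.3686
  σ(Q2,Q3) = 0.24 × 1.56 × 0.96 = 0.3594
σ²_T = Σσ²ᵢ + 2·Σσ_ij = 4.9936 + 2 × 0.9676 = 6.9288
α = (3/2)·(1 − 4.9936/6.9288) = 0.419

α = 0.419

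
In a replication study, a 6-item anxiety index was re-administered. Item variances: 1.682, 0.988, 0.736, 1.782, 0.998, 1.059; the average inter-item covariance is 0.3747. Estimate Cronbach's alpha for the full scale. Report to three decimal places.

sum of item variances = 1.682 + 0.988 + 0.736 + 1.782 + 0.998 + 1.059 = 7.245
Sum of the 15 distinct covariances = 15 × 0.3747 = 5.6205
σ²_total = sum of item variances + 2·Σcov = 7.245 + 2 × 5.6205 = 18.4860
α = (6/5)·(1 − 7.245/18.4860) = 0.730

α = 0.730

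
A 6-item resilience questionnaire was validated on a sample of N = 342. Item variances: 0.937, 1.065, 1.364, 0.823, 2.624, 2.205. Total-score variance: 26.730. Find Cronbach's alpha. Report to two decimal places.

Cronbach's alpha = 0.80

Σσᵢ² = 0.937 + 1.065 + 1.364 + 0.823 + 2.624 + 2.205 = 9.018
α = (k/(k−1))·(1 − Σσᵢ²/Var(T)) = (6/5)·(1 − 9.018/26.730) = 0.80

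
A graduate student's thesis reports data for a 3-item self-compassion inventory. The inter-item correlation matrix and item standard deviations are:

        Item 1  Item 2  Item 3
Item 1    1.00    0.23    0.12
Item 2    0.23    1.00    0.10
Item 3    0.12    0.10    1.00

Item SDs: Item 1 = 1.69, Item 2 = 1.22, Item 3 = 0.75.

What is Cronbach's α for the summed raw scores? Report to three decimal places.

α = 0.340

Σσ²ᵢ = 1.69² + 1.22² + 0.75² = 4.9070
Covariances σ_ij = r_ij · s_i · s_j:
  σ(Item 1,Item 2) = 0.23 × 1.69 × 1.22 = 0.4742
  σ(Item 1,Item 3) = 0.12 × 1.69 × 0.75 = 0.1521
  σ(Item 2,Item 3) = 0.10 × 1.22 × 0.75 = 0.0915
σ²_T = Σσ²ᵢ + 2·Σσ_ij = 4.9070 + 2 × 0.7178 = 6.3426
α = (3/2)·(1 − 4.9070/6.3426) = 0.340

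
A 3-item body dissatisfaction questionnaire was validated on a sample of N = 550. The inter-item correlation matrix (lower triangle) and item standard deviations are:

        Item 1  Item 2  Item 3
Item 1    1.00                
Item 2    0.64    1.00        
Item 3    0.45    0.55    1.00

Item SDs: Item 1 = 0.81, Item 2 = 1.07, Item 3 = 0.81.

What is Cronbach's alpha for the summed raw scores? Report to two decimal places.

Σσ²ᵢ = 0.81² + 1.07² + 0.81² = 2.4571
Covariances σ_ij = r_ij · s_i · s_j:
  σ(Item 1,Item 2) = 0.64 × 0.81 × 1.07 = 0.5547
  σ(Item 1,Item 3) = 0.45 × 0.81 × 0.81 = 0.2952
  σ(Item 2,Item 3) = 0.55 × 1.07 × 0.81 = 0.4767
σ²_T = Σσ²ᵢ + 2·Σσ_ij = 2.4571 + 2 × 1.3266 = 5.1103
α = (3/2)·(1 − 2.4571/5.1103) = 0.78

α = 0.78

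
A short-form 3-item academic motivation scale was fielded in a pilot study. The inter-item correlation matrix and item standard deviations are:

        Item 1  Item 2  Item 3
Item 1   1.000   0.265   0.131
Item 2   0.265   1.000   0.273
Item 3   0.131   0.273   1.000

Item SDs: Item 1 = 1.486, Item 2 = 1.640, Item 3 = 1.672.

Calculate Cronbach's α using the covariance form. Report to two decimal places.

Σσ²ᵢ = 1.486² + 1.640² + 1.672² = 7.6934
Covariances σ_ij = r_ij · s_i · s_j:
  σ(Item 1,Item 2) = 0.265 × 1.486 × 1.640 = 0.6458
  σ(Item 1,Item 3) = 0.131 × 1.486 × 1.672 = 0.3255
  σ(Item 2,Item 3) = 0.273 × 1.640 × 1.672 = 0.7486
σ²_T = Σσ²ᵢ + 2·Σσ_ij = 7.6934 + 2 × 1.7199 = 11.1332
α = (3/2)·(1 − 7.6934/11.1332) = 0.46

Cronbach's α = 0.46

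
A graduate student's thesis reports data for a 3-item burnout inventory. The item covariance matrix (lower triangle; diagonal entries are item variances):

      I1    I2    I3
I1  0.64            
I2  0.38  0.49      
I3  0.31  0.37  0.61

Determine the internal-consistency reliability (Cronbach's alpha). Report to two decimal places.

sum of item variances = 0.64 + 0.49 + 0.61 = 1.74
Sum of the distinct covariances = 1.06
Var(T) = 1.74 + 2 × 1.06 = 3.86
α = (k/(k−1))·(1 − sum of item variances/Var(T)) = (3/2)·(1 − 1.74/3.86) = 0.82

Cronbach's alpha = 0.82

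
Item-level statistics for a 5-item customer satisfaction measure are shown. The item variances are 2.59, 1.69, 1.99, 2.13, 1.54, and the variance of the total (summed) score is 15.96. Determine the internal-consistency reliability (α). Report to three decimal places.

ΣVar(i) = 2.59 + 1.69 + 1.99 + 2.13 + 1.54 = 9.94
α = (k/(k−1))·(1 − ΣVar(i)/Var(T)) = (5/4)·(1 − 9.94/15.96) = 0.471

α = 0.471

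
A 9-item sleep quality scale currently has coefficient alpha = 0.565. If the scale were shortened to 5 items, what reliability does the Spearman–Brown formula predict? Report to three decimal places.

Length factor m = 5/9 = 0.5556
α' = m·α / (1 − (1−m)·α)
   = 5/9 × 0.565 / (1 − (1 − 5/9) × 0.565)
   = 0.3139 / 0.7489 = 0.419

predicted reliability = 0.419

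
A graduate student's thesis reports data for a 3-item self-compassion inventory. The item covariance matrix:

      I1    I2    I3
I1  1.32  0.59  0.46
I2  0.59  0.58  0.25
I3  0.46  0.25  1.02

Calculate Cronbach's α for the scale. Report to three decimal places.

Cronbach's α = 0.707

sum of item variances = 1.32 + 0.58 + 1.02 = 2.92
Sum of the distinct covariances = 1.30
σ²_total = 2.92 + 2 × 1.30 = 5.52
α = (k/(k−1))·(1 − sum of item variances/σ²_total) = (3/2)·(1 − 2.92/5.52) = 0.707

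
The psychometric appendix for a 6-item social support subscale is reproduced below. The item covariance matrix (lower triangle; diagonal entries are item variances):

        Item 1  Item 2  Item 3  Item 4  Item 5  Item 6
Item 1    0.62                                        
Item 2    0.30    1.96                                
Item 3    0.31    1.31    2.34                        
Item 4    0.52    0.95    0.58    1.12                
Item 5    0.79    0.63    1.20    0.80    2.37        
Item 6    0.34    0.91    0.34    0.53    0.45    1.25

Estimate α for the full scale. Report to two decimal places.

Σσᵢ² = 0.62 + 1.96 + 2.34 + 1.12 + 2.37 + 1.25 = 9.66
Sum of off-diagonal covariances = 9.96
Var(T) = 9.66 + 2 × 9.96 = 29.58
α = (k/(k−1))·(1 − Σσᵢ²/Var(T)) = (6/5)·(1 − 9.66/29.58) = 0.81

α = 0.81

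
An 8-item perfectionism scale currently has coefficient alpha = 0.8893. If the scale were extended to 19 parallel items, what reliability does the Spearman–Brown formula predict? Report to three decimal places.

predicted reliability = 0.950

Length factor m = 19/8 = 2.3750
α' = m·α / (1 + (m−1)·α)
   = 19/8 × 0.8893 / (1 + (19/8 − 1) × 0.8893)
   = 2.1121 / 2.2228 = 0.950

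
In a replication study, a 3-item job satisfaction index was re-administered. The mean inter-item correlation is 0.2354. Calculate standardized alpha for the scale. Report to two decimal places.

Standardized α = k·r̄ / (1 + (k−1)·r̄) = 3 × 0.2354 / (1 + 2 × 0.2354)
  = 0.7062 / 1.4708 = 0.48

standardized alpha = 0.48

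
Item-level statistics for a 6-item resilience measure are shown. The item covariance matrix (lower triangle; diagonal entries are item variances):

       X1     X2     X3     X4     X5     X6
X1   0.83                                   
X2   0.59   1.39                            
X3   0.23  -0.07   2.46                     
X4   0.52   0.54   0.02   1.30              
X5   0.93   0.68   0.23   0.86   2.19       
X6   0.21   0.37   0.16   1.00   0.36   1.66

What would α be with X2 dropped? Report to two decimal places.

Remaining items: X1, X3, X4, X5, X6 (k = 5).
sum of item variances = 0.83 + 2.46 + 1.30 + 2.19 + 1.66 = 8.44
σ²_T = 8.44 + 2 × 4.52 = 17.48
α (item deleted) = (5/4)·(1 − 8.44/17.48) = 0.65

α = 0.65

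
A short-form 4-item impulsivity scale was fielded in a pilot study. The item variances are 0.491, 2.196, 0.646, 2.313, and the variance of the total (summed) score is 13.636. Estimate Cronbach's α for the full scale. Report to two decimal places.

α = 0.78

Σσᵢ² = 0.491 + 2.196 + 0.646 + 2.313 = 5.646
α = (k/(k−1))·(1 − Σσᵢ²/σ²_T) = (4/3)·(1 − 5.646/13.636) = 0.78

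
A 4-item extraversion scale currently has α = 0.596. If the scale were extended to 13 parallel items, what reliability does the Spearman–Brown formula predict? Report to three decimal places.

Length factor m = 13/4 = 3.2500
α' = m·α / (1 + (m−1)·α)
   = 13/4 × 0.596 / (1 + (13/4 − 1) × 0.596)
   = 1.9370 / 2.3410 = 0.827

predicted reliability = 0.827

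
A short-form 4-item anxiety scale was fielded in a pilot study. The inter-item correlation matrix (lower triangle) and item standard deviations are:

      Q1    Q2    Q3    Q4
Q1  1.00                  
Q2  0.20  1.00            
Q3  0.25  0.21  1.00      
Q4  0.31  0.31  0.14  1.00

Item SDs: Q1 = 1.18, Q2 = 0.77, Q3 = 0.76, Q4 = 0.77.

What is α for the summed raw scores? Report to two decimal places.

α = 0.54

Σσ²ᵢ = 1.18² + 0.77² + 0.76² + 0.77² = 3.1558
Covariances σ_ij = r_ij · s_i · s_j:
  σ(Q1,Q2) = 0.20 × 1.18 × 0.77 = 0.1817
  σ(Q1,Q3) = 0.25 × 1.18 × 0.76 = 0.2242
  σ(Q1,Q4) = 0.31 × 1.18 × 0.77 = 0.2817
  σ(Q2,Q3) = 0.21 × 0.77 × 0.76 = 0.1229
  σ(Q2,Q4) = 0.31 × 0.77 × 0.77 = 0.1838
  σ(Q3,Q4) = 0.14 × 0.76 × 0.77 = 0.0819
σ²_T = Σσ²ᵢ + 2·Σσ_ij = 3.1558 + 2 × 1.0762 = 5.3082
α = (4/3)·(1 − 3.1558/5.3082) = 0.54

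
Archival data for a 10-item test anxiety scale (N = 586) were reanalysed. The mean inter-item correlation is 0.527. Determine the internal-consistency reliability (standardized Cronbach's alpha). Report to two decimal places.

Standardized α = k·r̄ / (1 + (k−1)·r̄) = 10 × 0.527 / (1 + 9 × 0.527)
  = 5.2700 / 5.7430 = 0.92

α = 0.92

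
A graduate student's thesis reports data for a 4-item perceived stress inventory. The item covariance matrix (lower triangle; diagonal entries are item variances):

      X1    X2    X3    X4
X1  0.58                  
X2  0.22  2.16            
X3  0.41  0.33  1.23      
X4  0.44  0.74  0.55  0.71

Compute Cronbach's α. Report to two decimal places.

Σσᵢ² = 0.58 + 2.16 + 1.23 + 0.71 = 4.68
Σ_{i<j} σ_ij = 2.69
Var(T) = 4.68 + 2 × 2.69 = 10.06
α = (k/(k−1))·(1 − Σσᵢ²/Var(T)) = (4/3)·(1 − 4.68/10.06) = 0.71

α = 0.71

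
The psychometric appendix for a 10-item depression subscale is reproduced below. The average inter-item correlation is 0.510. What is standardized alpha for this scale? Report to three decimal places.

Standardized α = k·r̄ / (1 + (k−1)·r̄) = 10 × 0.510 / (1 + 9 × 0.510)
  = 5.1000 / 5.5900 = 0.912

standardized alpha = 0.912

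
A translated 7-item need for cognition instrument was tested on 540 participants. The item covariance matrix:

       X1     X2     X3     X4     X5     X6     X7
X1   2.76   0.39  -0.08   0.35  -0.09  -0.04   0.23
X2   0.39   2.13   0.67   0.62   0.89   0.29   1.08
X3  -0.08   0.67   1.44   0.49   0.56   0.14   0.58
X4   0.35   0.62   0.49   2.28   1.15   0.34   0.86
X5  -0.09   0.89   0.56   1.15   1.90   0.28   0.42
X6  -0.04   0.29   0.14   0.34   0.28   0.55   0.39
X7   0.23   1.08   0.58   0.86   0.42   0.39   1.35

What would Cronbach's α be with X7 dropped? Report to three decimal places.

Cronbach's α = 0.622

Remaining items: X1, X2, X3, X4, X5, X6 (k = 6).
Σσᵢ² = 2.76 + 2.13 + 1.44 + 2.28 + 1.90 + 0.55 = 11.06
total variance = 11.06 + 2 × 5.96 = 22.98
α (item deleted) = (6/5)·(1 − 11.06/22.98) = 0.622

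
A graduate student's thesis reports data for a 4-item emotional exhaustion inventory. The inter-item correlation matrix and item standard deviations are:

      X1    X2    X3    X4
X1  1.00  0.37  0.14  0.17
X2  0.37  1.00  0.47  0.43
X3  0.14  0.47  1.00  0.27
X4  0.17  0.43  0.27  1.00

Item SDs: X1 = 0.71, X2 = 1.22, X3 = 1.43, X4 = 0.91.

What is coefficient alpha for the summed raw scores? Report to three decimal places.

Σσ²ᵢ = 0.71² + 1.22² + 1.43² + 0.91² = 4.8655
Covariances σ_ij = r_ij · s_i · s_j:
  σ(X1,X2) = 0.37 × 0.71 × 1.22 = 0.3205
  σ(X1,X3) = 0.14 × 0.71 × 1.43 = 0.1421
  σ(X1,X4) = 0.17 × 0.71 × 0.91 = 0.1098
  σ(X2,X3) = 0.47 × 1.22 × 1.43 = 0.8200
  σ(X2,X4) = 0.43 × 1.22 × 0.91 = 0.4774
  σ(X3,X4) = 0.27 × 1.43 × 0.91 = 0.3514
σ²_T = Σσ²ᵢ + 2·Σσ_ij = 4.8655 + 2 × 2.2212 = 9.3079
α = (4/3)·(1 − 4.8655/9.3079) = 0.636

coefficient alpha = 0.636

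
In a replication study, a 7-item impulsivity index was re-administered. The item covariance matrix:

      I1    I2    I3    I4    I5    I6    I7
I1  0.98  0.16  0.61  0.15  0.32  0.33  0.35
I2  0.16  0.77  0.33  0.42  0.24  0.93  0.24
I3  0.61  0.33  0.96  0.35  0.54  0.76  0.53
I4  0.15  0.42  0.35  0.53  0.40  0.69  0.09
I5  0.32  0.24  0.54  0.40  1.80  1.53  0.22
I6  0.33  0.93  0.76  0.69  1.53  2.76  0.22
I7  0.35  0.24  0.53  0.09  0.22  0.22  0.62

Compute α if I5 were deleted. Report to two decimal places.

α = 0.78

Remaining items: I1, I2, I3, I4, I6, I7 (k = 6).
Σσ²ᵢ = 0.98 + 0.77 + 0.96 + 0.53 + 2.76 + 0.62 = 6.62
σ²_total = 6.62 + 2 × 6.16 = 18.94
α (item deleted) = (6/5)·(1 − 6.62/18.94) = 0.78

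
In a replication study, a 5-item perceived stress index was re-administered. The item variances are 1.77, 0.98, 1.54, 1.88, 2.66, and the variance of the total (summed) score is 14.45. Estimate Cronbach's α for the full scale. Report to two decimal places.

α = 0.49

Σσ²ᵢ = 1.77 + 0.98 + 1.54 + 1.88 + 2.66 = 8.83
α = (k/(k−1))·(1 − Σσ²ᵢ/σ²_T) = (5/4)·(1 − 8.83/14.45) = 0.49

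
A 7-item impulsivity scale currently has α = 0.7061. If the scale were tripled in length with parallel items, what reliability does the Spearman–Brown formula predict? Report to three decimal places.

predicted reliability = 0.878

Length factor m = 3
α' = m·α / (1 + (m−1)·α)
   = 3 × 0.7061 / (1 + (3 − 1) × 0.7061)
   = 2.1183 / 2.4122 = 0.878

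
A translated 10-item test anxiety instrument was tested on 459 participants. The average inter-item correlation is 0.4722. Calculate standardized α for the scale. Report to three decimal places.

Standardized α = k·r̄ / (1 + (k−1)·r̄) = 10 × 0.4722 / (1 + 9 × 0.4722)
  = 4.7220 / 5.2498 = 0.899

standardized α = 0.899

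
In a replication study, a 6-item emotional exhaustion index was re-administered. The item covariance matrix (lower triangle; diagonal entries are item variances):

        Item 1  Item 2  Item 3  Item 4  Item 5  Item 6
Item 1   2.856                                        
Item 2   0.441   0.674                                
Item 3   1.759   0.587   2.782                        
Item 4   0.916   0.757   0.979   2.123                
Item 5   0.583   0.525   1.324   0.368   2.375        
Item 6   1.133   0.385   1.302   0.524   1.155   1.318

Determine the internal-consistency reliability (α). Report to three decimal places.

ΣVar(i) = 2.856 + 0.674 + 2.782 + 2.123 + 2.375 + 1.318 = 12.128
Σ_{i<j} σ_ij = 12.738
Var(T) = 12.128 + 2 × 12.738 = 37.604
α = (k/(k−1))·(1 − ΣVar(i)/Var(T)) = (6/5)·(1 − 12.128/37.604) = 0.813

α = 0.813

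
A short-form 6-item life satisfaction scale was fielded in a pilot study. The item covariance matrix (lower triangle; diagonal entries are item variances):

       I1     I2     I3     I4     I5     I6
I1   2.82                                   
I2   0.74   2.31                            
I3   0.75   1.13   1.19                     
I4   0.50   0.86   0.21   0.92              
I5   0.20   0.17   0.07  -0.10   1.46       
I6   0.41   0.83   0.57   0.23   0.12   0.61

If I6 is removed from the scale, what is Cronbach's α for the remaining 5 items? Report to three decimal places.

α = 0.638

Remaining items: I1, I2, I3, I4, I5 (k = 5).
Σσ²ᵢ = 2.82 + 2.31 + 1.19 + 0.92 + 1.46 = 8.70
Var(T) = 8.70 + 2 × 4.53 = 17.76
α (item deleted) = (5/4)·(1 − 8.70/17.76) = 0.638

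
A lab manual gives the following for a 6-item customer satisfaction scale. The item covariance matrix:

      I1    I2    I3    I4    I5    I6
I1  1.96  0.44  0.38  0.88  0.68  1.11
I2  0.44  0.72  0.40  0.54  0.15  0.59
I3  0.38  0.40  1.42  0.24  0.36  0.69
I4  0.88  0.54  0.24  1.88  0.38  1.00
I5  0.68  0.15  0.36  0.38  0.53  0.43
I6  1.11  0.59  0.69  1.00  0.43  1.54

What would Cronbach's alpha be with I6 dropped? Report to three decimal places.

Remaining items: I1, I2, I3, I4, I5 (k = 5).
ΣVar(i) = 1.96 + 0.72 + 1.42 + 1.88 + 0.53 = 6.51
σ²_T = 6.51 + 2 × 4.45 = 15.41
α (item deleted) = (5/4)·(1 − 6.51/15.41) = 0.722

α = 0.722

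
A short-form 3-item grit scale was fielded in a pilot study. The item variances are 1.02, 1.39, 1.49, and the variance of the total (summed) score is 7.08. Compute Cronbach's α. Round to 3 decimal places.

Σσᵢ² = 1.02 + 1.39 + 1.49 = 3.90
α = (k/(k−1))·(1 − Σσᵢ²/Var(T)) = (3/2)·(1 − 3.90/7.08) = 0.674

α = 0.674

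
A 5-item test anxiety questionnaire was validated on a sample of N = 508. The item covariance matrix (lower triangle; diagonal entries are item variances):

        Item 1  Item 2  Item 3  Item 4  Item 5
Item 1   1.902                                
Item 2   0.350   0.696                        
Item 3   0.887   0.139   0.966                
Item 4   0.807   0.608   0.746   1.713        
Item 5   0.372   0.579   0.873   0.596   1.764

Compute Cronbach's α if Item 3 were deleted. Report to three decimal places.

Cronbach's α = 0.695

Remaining items: Item 1, Item 2, Item 4, Item 5 (k = 4).
sum of item variances = 1.902 + 0.696 + 1.713 + 1.764 = 6.075
total variance = 6.075 + 2 × 3.312 = 12.699
α (item deleted) = (4/3)·(1 − 6.075/12.699) = 0.695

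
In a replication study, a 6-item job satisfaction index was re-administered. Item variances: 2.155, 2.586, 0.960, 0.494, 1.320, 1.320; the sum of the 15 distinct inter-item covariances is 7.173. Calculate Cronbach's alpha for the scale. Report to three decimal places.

ΣVar(i) = 2.155 + 2.586 + 0.960 + 0.494 + 1.320 + 1.320 = 8.835
Sum of distinct covariances = 7.173
Var(T) = ΣVar(i) + 2·Σcov = 8.835 + 2 × 7.173 = 23.181
α = (6/5)·(1 − 8.835/23.181) = 0.743

Cronbach's alpha = 0.743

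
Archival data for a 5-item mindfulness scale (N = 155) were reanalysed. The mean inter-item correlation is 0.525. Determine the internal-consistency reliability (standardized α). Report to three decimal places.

Standardized α = k·r̄ / (1 + (k−1)·r̄) = 5 × 0.525 / (1 + 4 × 0.525)
  = 2.6250 / 3.1000 = 0.847

α = 0.847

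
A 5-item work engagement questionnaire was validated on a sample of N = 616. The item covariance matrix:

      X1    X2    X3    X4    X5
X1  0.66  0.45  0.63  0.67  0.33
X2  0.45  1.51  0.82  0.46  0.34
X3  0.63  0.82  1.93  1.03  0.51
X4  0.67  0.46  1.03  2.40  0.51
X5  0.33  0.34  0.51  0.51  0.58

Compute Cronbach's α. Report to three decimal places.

ΣVar(i) = 0.66 + 1.51 + 1.93 + 2.40 + 0.58 = 7.08
Sum of the distinct covariances = 5.75
total variance = 7.08 + 2 × 5.75 = 18.58
α = (k/(k−1))·(1 − ΣVar(i)/total variance) = (5/4)·(1 − 7.08/18.58) = 0.774

Cronbach's α = 0.774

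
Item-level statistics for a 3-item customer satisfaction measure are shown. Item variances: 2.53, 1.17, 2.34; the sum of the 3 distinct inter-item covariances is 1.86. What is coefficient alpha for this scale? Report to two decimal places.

Σσᵢ² = 2.53 + 1.17 + 2.34 = 6.04
Sum of distinct covariances = 1.86
Var(T) = Σσᵢ² + 2·Σcov = 6.04 + 2 × 1.86 = 9.76
α = (3/2)·(1 − 6.04/9.76) = 0.57

α = 0.57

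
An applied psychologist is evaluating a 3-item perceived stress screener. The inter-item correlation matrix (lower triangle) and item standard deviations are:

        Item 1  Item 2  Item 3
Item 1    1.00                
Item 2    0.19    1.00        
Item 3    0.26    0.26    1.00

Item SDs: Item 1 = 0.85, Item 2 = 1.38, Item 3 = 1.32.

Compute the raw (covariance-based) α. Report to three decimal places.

Σσ²ᵢ = 0.85² + 1.38² + 1.32² = 4.3693
Covariances σ_ij = r_ij · s_i · s_j:
  σ(Item 1,Item 2) = 0.19 × 0.85 × 1.38 = 0.2229
  σ(Item 1,Item 3) = 0.26 × 0.85 × 1.32 = 0.2917
  σ(Item 2,Item 3) = 0.26 × 1.38 × 1.32 = 0.4736
σ²_T = Σσ²ᵢ + 2·Σσ_ij = 4.3693 + 2 × 0.9882 = 6.3457
α = (3/2)·(1 − 4.3693/6.3457) = 0.467

α = 0.467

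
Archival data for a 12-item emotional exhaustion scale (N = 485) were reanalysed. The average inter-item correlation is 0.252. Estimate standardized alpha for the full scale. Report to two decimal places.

Standardized α = k·r̄ / (1 + (k−1)·r̄) = 12 × 0.252 / (1 + 11 × 0.252)
  = 3.0240 / 3.7720 = 0.80

standardized alpha = 0.80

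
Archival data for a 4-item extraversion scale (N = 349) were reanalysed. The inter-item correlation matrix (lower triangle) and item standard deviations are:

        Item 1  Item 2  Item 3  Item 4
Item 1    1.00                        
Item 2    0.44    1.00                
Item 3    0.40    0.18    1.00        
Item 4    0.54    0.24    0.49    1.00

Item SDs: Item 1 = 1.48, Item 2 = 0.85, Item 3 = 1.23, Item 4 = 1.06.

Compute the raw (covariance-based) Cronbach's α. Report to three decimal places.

α = 0.711

Σσ²ᵢ = 1.48² + 0.85² + 1.23² + 1.06² = 5.5494
Covariances σ_ij = r_ij · s_i · s_j:
  σ(Item 1,Item 2) = 0.44 × 1.48 × 0.85 = 0.5535
  σ(Item 1,Item 3) = 0.40 × 1.48 × 1.23 = 0.7282
  σ(Item 1,Item 4) = 0.54 × 1.48 × 1.06 = 0.8472
  σ(Item 2,Item 3) = 0.18 × 0.85 × 1.23 = 0.1882
  σ(Item 2,Item 4) = 0.24 × 0.85 × 1.06 = 0.2162
  σ(Item 3,Item 4) = 0.49 × 1.23 × 1.06 = 0.6389
σ²_T = Σσ²ᵢ + 2·Σσ_ij = 5.5494 + 2 × 3.1722 = 11.8938
α = (4/3)·(1 − 5.5494/11.8938) = 0.711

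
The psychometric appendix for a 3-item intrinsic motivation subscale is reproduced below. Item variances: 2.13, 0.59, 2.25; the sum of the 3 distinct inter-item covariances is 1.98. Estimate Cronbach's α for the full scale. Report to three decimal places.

Σσ²ᵢ = 2.13 + 0.59 + 2.25 = 4.97
Sum of distinct covariances = 1.98
total variance = Σσ²ᵢ + 2·Σcov = 4.97 + 2 × 1.98 = 8.93
α = (3/2)·(1 − 4.97/8.93) = 0.665

α = 0.665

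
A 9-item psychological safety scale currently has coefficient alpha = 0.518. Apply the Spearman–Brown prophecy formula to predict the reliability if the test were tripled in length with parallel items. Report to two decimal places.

Length factor m = 3
α' = m·α / (1 + (m−1)·α)
   = 3 × 0.518 / (1 + (3 − 1) × 0.518)
   = 1.5540 / 2.0360 = 0.76

predicted reliability = 0.76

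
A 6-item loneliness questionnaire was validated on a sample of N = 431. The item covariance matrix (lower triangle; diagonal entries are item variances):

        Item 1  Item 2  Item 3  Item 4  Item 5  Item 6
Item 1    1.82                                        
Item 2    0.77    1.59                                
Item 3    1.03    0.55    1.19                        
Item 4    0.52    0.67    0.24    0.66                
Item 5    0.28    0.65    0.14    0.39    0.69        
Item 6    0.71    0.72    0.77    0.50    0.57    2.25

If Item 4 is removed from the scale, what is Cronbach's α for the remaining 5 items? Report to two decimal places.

Remaining items: Item 1, Item 2, Item 3, Item 5, Item 6 (k = 5).
sum of item variances = 1.82 + 1.59 + 1.19 + 0.69 + 2.25 = 7.54
Var(T) = 7.54 + 2 × 6.19 = 19.92
α (item deleted) = (5/4)·(1 − 7.54/19.92) = 0.78

α = 0.78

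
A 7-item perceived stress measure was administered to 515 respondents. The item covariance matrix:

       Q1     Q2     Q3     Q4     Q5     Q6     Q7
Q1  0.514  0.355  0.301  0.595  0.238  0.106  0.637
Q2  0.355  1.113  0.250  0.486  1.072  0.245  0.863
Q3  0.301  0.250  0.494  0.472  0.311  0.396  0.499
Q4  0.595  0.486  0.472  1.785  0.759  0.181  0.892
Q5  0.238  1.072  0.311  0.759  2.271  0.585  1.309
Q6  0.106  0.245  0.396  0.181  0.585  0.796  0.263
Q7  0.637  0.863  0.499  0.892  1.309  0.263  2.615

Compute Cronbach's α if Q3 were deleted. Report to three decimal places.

Cronbach's α = 0.785

Remaining items: Q1, Q2, Q4, Q5, Q6, Q7 (k = 6).
sum of item variances = 0.514 + 1.113 + 1.785 + 2.271 + 0.796 + 2.615 = 9.094
Var(T) = 9.094 + 2 × 8.586 = 26.266
α (item deleted) = (6/5)·(1 − 9.094/26.266) = 0.785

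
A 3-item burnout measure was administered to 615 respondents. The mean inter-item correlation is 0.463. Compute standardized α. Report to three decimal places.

Standardized α = k·r̄ / (1 + (k−1)·r̄) = 3 × 0.463 / (1 + 2 × 0.463)
  = 1.3890 / 1.9260 = 0.721

α = 0.721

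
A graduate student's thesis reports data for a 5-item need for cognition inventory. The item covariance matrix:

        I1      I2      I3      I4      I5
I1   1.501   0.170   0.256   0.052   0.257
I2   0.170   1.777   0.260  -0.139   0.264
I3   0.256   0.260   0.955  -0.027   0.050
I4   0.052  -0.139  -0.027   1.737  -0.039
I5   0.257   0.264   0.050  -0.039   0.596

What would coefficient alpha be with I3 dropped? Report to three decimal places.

coefficient alpha = 0.224

Remaining items: I1, I2, I4, I5 (k = 4).
Σσ²ᵢ = 1.501 + 1.777 + 1.737 + 0.596 = 5.611
Var(T) = 5.611 + 2 × 0.565 = 6.741
α (item deleted) = (4/3)·(1 − 5.611/6.741) = 0.224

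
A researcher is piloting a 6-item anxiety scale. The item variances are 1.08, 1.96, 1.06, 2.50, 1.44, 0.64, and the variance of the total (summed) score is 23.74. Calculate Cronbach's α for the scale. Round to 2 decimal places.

sum of item variances = 1.08 + 1.96 + 1.06 + 2.50 + 1.44 + 0.64 = 8.68
α = (k/(k−1))·(1 − sum of item variances/total variance) = (6/5)·(1 − 8.68/23.74) = 0.76

α = 0.76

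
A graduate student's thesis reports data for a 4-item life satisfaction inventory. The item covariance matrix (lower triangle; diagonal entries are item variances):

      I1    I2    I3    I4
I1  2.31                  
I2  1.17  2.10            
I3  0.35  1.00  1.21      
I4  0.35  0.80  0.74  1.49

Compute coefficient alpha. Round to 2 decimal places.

sum of item variances = 2.31 + 2.10 + 1.21 + 1.49 = 7.11
Σ_{i<j} σ_ij = 4.41
σ²_T = 7.11 + 2 × 4.41 = 15.93
α = (k/(k−1))·(1 − sum of item variances/σ²_T) = (4/3)·(1 − 7.11/15.93) = 0.74

α = 0.74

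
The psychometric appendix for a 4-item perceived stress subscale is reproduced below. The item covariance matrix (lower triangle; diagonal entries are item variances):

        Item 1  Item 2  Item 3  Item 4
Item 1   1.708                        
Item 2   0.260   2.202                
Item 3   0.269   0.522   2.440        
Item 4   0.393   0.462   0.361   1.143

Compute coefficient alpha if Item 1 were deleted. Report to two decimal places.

coefficient alpha = 0.48

Remaining items: Item 2, Item 3, Item 4 (k = 3).
sum of item variances = 2.202 + 2.440 + 1.143 = 5.785
Var(T) = 5.785 + 2 × 1.345 = 8.475
α (item deleted) = (3/2)·(1 − 5.785/8.475) = 0.48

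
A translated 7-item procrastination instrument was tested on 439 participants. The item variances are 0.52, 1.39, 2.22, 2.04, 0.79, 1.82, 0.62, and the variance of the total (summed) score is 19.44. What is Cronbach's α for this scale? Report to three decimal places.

ΣVar(i) = 0.52 + 1.39 + 2.22 + 2.04 + 0.79 + 1.82 + 0.62 = 9.40
α = (k/(k−1))·(1 − ΣVar(i)/σ²_T) = (7/6)·(1 − 9.40/19.44) = 0.603

α = 0.603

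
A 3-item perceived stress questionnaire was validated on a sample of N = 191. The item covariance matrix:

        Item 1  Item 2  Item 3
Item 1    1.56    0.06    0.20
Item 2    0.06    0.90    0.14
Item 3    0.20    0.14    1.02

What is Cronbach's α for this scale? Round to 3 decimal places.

ΣVar(i) = 1.56 + 0.90 + 1.02 = 3.48
Sum of the distinct covariances = 0.40
Var(T) = 3.48 + 2 × 0.40 = 4.28
α = (k/(k−1))·(1 − ΣVar(i)/Var(T)) = (3/2)·(1 − 3.48/4.28) = 0.280

Cronbach's α = 0.280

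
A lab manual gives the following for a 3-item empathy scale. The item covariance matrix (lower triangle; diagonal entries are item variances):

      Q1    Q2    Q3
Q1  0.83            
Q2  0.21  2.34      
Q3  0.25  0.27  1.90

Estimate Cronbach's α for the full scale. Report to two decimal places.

α = 0.34

Σσᵢ² = 0.83 + 2.34 + 1.90 = 5.07
Σ_{i<j} σ_ij = 0.73
σ²_T = 5.07 + 2 × 0.73 = 6.53
α = (k/(k−1))·(1 − Σσᵢ²/σ²_T) = (3/2)·(1 − 5.07/6.53) = 0.34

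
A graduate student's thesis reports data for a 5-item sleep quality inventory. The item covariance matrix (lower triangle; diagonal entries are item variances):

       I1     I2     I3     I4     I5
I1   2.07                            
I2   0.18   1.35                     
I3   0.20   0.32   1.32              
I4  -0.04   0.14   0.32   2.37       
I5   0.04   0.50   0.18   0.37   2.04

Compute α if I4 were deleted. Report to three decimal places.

Remaining items: I1, I2, I3, I5 (k = 4).
Σσ²ᵢ = 2.07 + 1.35 + 1.32 + 2.04 = 6.78
total variance = 6.78 + 2 × 1.42 = 9.62
α (item deleted) = (4/3)·(1 − 6.78/9.62) = 0.394

α = 0.394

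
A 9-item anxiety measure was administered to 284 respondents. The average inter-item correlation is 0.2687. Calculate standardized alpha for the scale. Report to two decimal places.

Standardized α = k·r̄ / (1 + (k−1)·r̄) = 9 × 0.2687 / (1 + 8 × 0.2687)
  = 2.4183 / 3.1496 = 0.77

standardized alpha = 0.77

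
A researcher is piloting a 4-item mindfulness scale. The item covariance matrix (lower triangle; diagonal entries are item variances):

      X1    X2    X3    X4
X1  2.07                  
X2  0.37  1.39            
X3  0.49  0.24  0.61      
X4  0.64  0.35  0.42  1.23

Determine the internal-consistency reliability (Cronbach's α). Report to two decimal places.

Cronbach's α = 0.65

sum of item variances = 2.07 + 1.39 + 0.61 + 1.23 = 5.30
Sum of off-diagonal covariances = 2.51
Var(T) = 5.30 + 2 × 2.51 = 10.32
α = (k/(k−1))·(1 − sum of item variances/Var(T)) = (4/3)·(1 − 5.30/10.32) = 0.65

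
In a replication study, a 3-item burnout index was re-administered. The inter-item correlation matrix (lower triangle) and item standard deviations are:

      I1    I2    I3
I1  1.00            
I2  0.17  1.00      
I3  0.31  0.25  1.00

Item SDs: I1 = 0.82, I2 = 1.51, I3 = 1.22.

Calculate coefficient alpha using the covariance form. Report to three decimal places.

Σσ²ᵢ = 0.82² + 1.51² + 1.22² = 4.4409
Covariances σ_ij = r_ij · s_i · s_j:
  σ(I1,I2) = 0.17 × 0.82 × 1.51 = 0.2105
  σ(I1,I3) = 0.31 × 0.82 × 1.22 = 0.3101
  σ(I2,I3) = 0.25 × 1.51 × 1.22 = 0.4606
σ²_T = Σσ²ᵢ + 2·Σσ_ij = 4.4409 + 2 × 0.9812 = 6.4033
α = (3/2)·(1 − 4.4409/6.4033) = 0.460

α = 0.460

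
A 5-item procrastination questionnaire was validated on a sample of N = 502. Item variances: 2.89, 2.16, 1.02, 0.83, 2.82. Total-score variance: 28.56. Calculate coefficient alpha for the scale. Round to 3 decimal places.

sum of item variances = 2.89 + 2.16 + 1.02 + 0.83 + 2.82 = 9.72
α = (k/(k−1))·(1 − sum of item variances/σ²_T) = (5/4)·(1 − 9.72/28.56) = 0.825

coefficient alpha = 0.825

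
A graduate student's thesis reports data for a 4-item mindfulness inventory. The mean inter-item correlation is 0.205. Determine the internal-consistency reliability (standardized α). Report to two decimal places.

Standardized α = k·r̄ / (1 + (k−1)·r̄) = 4 × 0.205 / (1 + 3 × 0.205)
  = 0.8200 / 1.6150 = 0.51

standardized α = 0.51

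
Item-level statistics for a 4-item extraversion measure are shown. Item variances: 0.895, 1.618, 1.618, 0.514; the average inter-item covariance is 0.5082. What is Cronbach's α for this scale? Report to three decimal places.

Σσ²ᵢ = 0.895 + 1.618 + 1.618 + 0.514 = 4.645
Sum of the 6 distinct covariances = 6 × 0.5082 = 3.0492
Var(T) = Σσ²ᵢ + 2·Σcov = 4.645 + 2 × 3.0492 = 10.7434
α = (4/3)·(1 − 4.645/10.7434) = 0.757

α = 0.757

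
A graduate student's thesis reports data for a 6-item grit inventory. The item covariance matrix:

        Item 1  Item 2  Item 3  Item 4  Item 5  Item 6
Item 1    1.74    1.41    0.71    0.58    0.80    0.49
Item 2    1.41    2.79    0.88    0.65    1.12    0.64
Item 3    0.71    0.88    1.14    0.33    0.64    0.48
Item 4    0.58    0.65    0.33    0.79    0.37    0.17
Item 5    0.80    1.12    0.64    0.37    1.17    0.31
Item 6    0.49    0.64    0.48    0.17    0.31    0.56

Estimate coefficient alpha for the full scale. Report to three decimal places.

α = 0.841

sum of item variances = 1.74 + 2.79 + 1.14 + 0.79 + 1.17 + 0.56 = 8.19
Sum of the distinct covariances = 9.58
σ²_T = 8.19 + 2 × 9.58 = 27.35
α = (k/(k−1))·(1 − sum of item variances/σ²_T) = (6/5)·(1 − 8.19/27.35) = 0.841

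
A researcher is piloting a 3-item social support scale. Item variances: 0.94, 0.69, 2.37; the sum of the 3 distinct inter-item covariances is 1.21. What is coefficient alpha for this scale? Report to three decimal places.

Σσᵢ² = 0.94 + 0.69 + 2.37 = 4.00
Sum of distinct covariances = 1.21
σ²_T = Σσᵢ² + 2·Σcov = 4.00 + 2 × 1.21 = 6.42
α = (3/2)·(1 − 4.00/6.42) = 0.565

coefficient alpha = 0.565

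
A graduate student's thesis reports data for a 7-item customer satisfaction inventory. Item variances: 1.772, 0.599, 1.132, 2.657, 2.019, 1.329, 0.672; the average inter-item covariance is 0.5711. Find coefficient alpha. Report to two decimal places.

sum of item variances = 1.772 + 0.599 + 1.132 + 2.657 + 2.019 + 1.329 + 0.672 = 10.180
Sum of the 21 distinct covariances = 21 × 0.5711 = 11.9931
Var(T) = sum of item variances + 2·Σcov = 10.180 + 2 × 11.9931 = 34.1662
α = (7/6)·(1 − 10.180/34.1662) = 0.82

coefficient alpha = 0.82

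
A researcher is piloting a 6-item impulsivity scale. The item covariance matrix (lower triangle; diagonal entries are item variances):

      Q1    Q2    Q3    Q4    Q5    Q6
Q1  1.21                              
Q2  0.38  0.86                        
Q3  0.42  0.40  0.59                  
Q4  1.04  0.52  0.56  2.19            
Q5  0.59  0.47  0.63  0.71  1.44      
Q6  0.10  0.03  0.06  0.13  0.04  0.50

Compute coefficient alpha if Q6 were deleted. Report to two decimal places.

Remaining items: Q1, Q2, Q3, Q4, Q5 (k = 5).
Σσᵢ² = 1.21 + 0.86 + 0.59 + 2.19 + 1.44 = 6.29
total variance = 6.29 + 2 × 5.72 = 17.73
α (item deleted) = (5/4)·(1 − 6.29/17.73) = 0.81

α = 0.81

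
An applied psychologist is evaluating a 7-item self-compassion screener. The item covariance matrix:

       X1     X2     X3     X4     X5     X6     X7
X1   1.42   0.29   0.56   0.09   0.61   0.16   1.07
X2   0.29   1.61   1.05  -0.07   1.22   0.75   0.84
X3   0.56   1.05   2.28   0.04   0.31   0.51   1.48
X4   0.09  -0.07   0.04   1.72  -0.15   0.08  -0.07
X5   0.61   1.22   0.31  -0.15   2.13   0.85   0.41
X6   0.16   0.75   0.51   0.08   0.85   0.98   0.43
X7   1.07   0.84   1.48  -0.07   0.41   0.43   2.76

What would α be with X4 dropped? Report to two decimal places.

Remaining items: X1, X2, X3, X5, X6, X7 (k = 6).
sum of item variances = 1.42 + 1.61 + 2.28 + 2.13 + 0.98 + 2.76 = 11.18
σ²_total = 11.18 + 2 × 10.54 = 32.26
α (item deleted) = (6/5)·(1 − 11.18/32.26) = 0.78

α = 0.78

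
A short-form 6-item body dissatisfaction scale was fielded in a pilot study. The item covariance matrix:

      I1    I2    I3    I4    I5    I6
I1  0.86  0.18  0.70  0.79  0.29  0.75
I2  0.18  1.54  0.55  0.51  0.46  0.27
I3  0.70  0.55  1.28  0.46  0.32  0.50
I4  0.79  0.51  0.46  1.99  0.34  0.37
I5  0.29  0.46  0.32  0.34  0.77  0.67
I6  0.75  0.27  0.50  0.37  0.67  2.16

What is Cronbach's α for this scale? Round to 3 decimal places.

α = 0.750

Σσ²ᵢ = 0.86 + 1.54 + 1.28 + 1.99 + 0.77 + 2.16 = 8.60
Sum of off-diagonal covariances = 7.16
σ²_total = 8.60 + 2 × 7.16 = 22.92
α = (k/(k−1))·(1 − Σσ²ᵢ/σ²_total) = (6/5)·(1 − 8.60/22.92) = 0.750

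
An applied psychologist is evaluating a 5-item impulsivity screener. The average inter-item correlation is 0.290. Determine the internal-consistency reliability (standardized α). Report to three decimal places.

Standardized α = k·r̄ / (1 + (k−1)·r̄) = 5 × 0.290 / (1 + 4 × 0.290)
  = 1.4500 / 2.1600 = 0.671

α = 0.671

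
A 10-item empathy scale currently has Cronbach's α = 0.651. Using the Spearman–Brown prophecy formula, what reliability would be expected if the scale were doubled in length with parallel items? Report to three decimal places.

Length factor m = 2
α' = m·α / (1 + (m−1)·α)
   = 2 × 0.651 / (1 + (2 − 1) × 0.651)
   = 1.3020 / 1.6510 = 0.789

predicted reliability = 0.789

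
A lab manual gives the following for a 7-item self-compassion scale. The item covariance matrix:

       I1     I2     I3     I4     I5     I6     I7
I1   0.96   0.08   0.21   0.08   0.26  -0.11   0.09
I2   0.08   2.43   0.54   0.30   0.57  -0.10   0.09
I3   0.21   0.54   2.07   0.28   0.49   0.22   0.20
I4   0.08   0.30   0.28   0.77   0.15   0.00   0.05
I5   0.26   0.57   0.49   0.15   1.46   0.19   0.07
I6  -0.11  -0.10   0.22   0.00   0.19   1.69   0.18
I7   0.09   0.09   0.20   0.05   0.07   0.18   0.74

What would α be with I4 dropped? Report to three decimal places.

α = 0.467

Remaining items: I1, I2, I3, I5, I6, I7 (k = 6).
ΣVar(i) = 0.96 + 2.43 + 2.07 + 1.46 + 1.69 + 0.74 = 9.35
total variance = 9.35 + 2 × 2.98 = 15.31
α (item deleted) = (6/5)·(1 − 9.35/15.31) = 0.467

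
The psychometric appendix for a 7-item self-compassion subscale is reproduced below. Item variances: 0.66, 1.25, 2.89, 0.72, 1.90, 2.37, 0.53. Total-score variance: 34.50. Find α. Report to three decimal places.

ΣVar(i) = 0.66 + 1.25 + 2.89 + 0.72 + 1.90 + 2.37 + 0.53 = 10.32
α = (k/(k−1))·(1 − ΣVar(i)/σ²_T) = (7/6)·(1 − 10.32/34.50) = 0.818

α = 0.818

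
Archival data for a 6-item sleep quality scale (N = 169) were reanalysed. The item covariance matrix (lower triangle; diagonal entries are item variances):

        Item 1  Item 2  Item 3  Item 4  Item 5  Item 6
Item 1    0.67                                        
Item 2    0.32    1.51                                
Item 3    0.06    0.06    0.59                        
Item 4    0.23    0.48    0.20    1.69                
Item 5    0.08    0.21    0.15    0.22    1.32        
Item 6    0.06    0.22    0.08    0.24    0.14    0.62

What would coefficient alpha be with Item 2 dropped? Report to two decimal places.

Remaining items: Item 1, Item 3, Item 4, Item 5, Item 6 (k = 5).
ΣVar(i) = 0.67 + 0.59 + 1.69 + 1.32 + 0.62 = 4.89
σ²_T = 4.89 + 2 × 1.46 = 7.81
α (item deleted) = (5/4)·(1 − 4.89/7.81) = 0.47

coefficient alpha = 0.47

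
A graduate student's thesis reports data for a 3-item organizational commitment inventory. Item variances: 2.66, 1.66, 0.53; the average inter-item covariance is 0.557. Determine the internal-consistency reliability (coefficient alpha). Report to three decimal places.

ΣVar(i) = 2.66 + 1.66 + 0.53 = 4.85
Sum of the 3 distinct covariances = 3 × 0.557 = 1.671
σ²_T = ΣVar(i) + 2·Σcov = 4.85 + 2 × 1.671 = 8.192
α = (3/2)·(1 − 4.85/8.192) = 0.612

α = 0.612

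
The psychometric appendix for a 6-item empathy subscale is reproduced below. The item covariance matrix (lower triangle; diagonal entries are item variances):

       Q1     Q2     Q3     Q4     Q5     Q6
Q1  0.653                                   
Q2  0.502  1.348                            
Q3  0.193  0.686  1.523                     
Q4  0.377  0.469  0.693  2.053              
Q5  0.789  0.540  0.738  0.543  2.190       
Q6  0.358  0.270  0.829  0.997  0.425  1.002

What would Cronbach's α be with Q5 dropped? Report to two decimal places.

Remaining items: Q1, Q2, Q3, Q4, Q6 (k = 5).
ΣVar(i) = 0.653 + 1.348 + 1.523 + 2.053 + 1.002 = 6.579
σ²_total = 6.579 + 2 × 5.374 = 17.327
α (item deleted) = (5/4)·(1 − 6.579/17.327) = 0.78

Cronbach's α = 0.78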